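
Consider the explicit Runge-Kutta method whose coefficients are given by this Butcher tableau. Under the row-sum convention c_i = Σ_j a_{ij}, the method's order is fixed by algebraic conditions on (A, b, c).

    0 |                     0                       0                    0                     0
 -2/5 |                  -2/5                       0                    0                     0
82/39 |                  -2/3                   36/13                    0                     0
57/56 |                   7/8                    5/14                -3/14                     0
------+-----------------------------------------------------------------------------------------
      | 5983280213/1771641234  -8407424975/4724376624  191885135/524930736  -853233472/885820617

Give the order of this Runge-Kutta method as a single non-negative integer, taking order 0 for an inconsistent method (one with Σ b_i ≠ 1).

b = (5983280213/1771641234, -8407424975/4724376624, 191885135/524930736, -853233472/885820617)
c = (0, -2/5, 82/39, 57/56)
Ac = (0, 0, -72/65, -54/91)
Σ b_i: 5983280213/1771641234·1 + (-8407424975/4724376624)·1 + 191885135/524930736·1 + (-853233472/885820617)·1 = 1 ✓
b·c: (-8407424975/4724376624)·(-2/5) + 191885135/524930736·82/39 + (-853233472/885820617)·57/56 = 1/2 ✓
b·c²: (-8407424975/4724376624)·4/25 + 191885135/524930736·6724/1521 + (-853233472/885820617)·3249/3136 = 1/3 ✓
b·Ac: 191885135/524930736·(-72/65) + (-853233472/885820617)·(-54/91) = 1/6 ✓
b·c³: (-8407424975/4724376624)·(-8/125) + 191885135/524930736·551368/59319 + (-853233472/885820617)·185193/175616 = 8047648402043/3224387045880 ≠ 1/4 ⇒ order 3.
b·(c∘Ac): 191885135/524930736·(-1968/845) + (-853233472/885820617)·(-1539/2548) = -2947987/10936057 ≠ 1/8
b·Ac²: 191885135/524930736·144/325 + (-853233472/885820617)·(-15796/17745) = 35216636303/34547004063 ≠ 1/12
b·A²c: (-853233472/885820617)·108/455 = -37504768/164040855 ≠ 1/24

3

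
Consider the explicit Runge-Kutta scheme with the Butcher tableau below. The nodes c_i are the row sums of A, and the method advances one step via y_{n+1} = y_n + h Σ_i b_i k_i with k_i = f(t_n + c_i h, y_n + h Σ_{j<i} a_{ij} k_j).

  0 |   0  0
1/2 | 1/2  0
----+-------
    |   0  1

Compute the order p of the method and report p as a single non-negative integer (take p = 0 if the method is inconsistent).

b = (0, 1)
c = (0, 1/2)
Σ b_i: 1·1 = 1 ✓
b·c: 1·1/2 = 1/2 ✓; 2 stages ⇒ order 2.

2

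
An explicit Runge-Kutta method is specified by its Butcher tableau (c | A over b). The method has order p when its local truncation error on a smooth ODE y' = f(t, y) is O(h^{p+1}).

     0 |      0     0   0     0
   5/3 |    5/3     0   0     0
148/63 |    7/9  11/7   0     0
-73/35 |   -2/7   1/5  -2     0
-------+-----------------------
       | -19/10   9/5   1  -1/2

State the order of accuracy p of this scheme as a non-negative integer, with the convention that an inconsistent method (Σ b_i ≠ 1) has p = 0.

b = (-19/10, 9/5, 1, -1/2)
c = (0, 5/3, 148/63, -73/35)
Ac = (0, 0, 55/21, -275/63)
Σ b_i: (-19/10)·1 + 9/5·1 + 1·1 + (-1/2)·1 = 2/5 ≠ 1 ⇒ order 0.

0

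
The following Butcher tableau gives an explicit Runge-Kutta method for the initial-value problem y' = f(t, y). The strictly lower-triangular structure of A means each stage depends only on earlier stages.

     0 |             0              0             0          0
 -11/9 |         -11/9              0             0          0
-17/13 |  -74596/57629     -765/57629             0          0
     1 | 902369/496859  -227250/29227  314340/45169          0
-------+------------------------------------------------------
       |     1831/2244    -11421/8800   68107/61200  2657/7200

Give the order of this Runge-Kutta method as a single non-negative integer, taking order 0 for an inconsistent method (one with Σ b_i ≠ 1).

4

b = (1831/2244, -11421/8800, 68107/61200, 2657/7200)
c = (0, -11/9, -17/13, 1)
Ac = (0, 0, 85/5239, 1070/2657)
Σ b_i: 1831/2244·1 + (-11421/8800)·1 + 68107/61200·1 + 2657/7200·1 = 1 ✓
b·c: (-11421/8800)·(-11/9) + 68107/61200·(-17/13) + 2657/7200·1 = 1/2 ✓
b·c²: (-11421/8800)·121/81 + 68107/61200·289/169 + 2657/7200·1 = 1/3 ✓
b·Ac: 68107/61200·85/5239 + 2657/7200·1070/2657 = 1/6 ✓
b·c³: (-11421/8800)·(-1331/729) + 68107/61200·(-4913/2197) + 2657/7200·1 = 1/4 ✓
b·(c∘Ac): 68107/61200·(-1445/68107) + 2657/7200·1070/2657 = 1/8 ✓
b·Ac²: 68107/61200·(-935/47151) + 2657/7200·6830/23913 = 1/12 ✓
b·A²c: 2657/7200·300/2657 = 1/24 ✓; 4 stages ⇒ order 4.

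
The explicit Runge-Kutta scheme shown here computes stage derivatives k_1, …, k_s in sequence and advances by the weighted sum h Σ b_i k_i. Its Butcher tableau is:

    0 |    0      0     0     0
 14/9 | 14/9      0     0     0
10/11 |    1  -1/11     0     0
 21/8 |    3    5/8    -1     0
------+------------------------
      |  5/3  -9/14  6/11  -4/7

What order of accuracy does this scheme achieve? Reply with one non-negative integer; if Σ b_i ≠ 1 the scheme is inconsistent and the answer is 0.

b = (5/3, -9/14, 6/11, -4/7)
c = (0, 14/9, 10/11, 21/8)
Ac = (0, 0, -14/99, 25/396)
Σ b_i: 5/3·1 + (-9/14)·1 + 6/11·1 + (-4/7)·1 = 461/462 ≠ 1 ⇒ order 0.

0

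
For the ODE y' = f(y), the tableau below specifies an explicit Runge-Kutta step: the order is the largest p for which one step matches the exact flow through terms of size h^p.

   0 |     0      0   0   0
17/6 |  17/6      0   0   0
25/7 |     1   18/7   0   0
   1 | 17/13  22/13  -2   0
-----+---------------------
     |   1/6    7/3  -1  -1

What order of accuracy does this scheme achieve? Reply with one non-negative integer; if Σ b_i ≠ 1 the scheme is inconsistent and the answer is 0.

0

b = (1/6, 7/3, -1, -1)
c = (0, 17/6, 25/7, 1)
Ac = (0, 0, 51/7, -641/273)
Σ b_i: 1/6·1 + 7/3·1 + (-1)·1 + (-1)·1 = 1/2 ≠ 1 ⇒ order 0.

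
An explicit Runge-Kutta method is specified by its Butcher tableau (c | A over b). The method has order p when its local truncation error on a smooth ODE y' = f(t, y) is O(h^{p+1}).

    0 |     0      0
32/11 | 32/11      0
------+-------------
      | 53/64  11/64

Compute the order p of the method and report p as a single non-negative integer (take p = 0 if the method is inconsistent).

b = (53/64, 11/64)
c = (0, 32/11)
Σ b_i: 53/64·1 + 11/64·1 = 1 ✓
b·c: 11/64·32/11 = 1/2 ✓; 2 stages ⇒ order 2.

2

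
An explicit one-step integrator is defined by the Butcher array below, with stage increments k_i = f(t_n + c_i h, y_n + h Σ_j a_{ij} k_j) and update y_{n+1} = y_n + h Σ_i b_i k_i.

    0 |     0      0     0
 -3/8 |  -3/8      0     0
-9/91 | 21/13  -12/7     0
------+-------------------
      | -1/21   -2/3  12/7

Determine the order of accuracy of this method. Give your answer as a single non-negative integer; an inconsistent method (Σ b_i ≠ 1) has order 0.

1

b = (-1/21, -2/3, 12/7)
c = (0, -3/8, -9/91)
Ac = (0, 0, 9/14)
Σ b_i: (-1/21)·1 + (-2/3)·1 + 12/7·1 = 1 ✓
b·c: (-2/3)·(-3/8) + 12/7·(-9/91) = 205/2548 ≠ 1/2 ⇒ order 1.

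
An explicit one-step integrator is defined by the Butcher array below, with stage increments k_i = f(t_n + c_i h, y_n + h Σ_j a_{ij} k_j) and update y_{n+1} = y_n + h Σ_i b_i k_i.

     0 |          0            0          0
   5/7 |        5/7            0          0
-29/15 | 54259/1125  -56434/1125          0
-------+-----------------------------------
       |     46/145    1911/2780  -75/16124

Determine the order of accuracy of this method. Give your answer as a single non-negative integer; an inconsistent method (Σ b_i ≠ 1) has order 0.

b = (46/145, 1911/2780, -75/16124)
c = (0, 5/7, -29/15)
Ac = (0, 0, -8062/225)
Σ b_i: 46/145·1 + 1911/2780·1 + (-75/16124)·1 = 1 ✓
b·c: 1911/2780·5/7 + (-75/16124)·(-29/15) = 1/2 ✓
b·c²: 1911/2780·25/49 + (-75/16124)·841/225 = 1/3 ✓
b·Ac: (-75/16124)·(-8062/225) = 1/6 ✓; 3 stages ⇒ order 3.

3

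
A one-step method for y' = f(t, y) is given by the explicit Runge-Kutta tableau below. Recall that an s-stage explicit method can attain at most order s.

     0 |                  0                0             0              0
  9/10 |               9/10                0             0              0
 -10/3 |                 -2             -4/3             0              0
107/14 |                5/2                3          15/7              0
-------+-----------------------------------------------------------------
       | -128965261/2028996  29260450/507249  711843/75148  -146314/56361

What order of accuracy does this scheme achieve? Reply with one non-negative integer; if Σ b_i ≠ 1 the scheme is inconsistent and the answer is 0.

3

b = (-128965261/2028996, 29260450/507249, 711843/75148, -146314/56361)
c = (0, 9/10, -10/3, 107/14)
Ac = (0, 0, -6/5, -311/70)
Σ b_i: (-128965261/2028996)·1 + 29260450/507249·1 + 711843/75148·1 + (-146314/56361)·1 = 1 ✓
b·c: 29260450/507249·9/10 + 711843/75148·(-10/3) + (-146314/56361)·107/14 = 1/2 ✓
b·c²: 29260450/507249·81/100 + 711843/75148·100/9 + (-146314/56361)·11449/196 = 1/3 ✓
b·Ac: 711843/75148·(-6/5) + (-146314/56361)·(-311/70) = 1/6 ✓
b·c³: 29260450/507249·729/1000 + 711843/75148·(-1000/27) + (-146314/56361)·1225043/2744 = -8686058119/5917905 ≠ 1/4 ⇒ order 3.
b·(c∘Ac): 711843/75148·4 + (-146314/56361)·(-33277/980) = 71037851/563610 ≠ 1/8
b·Ac²: 711843/75148·(-27/25) + (-146314/56361)·55103/2100 = -264948151/3381660 ≠ 1/12
b·A²c: (-146314/56361)·(-18/7) = 125412/18787 ≠ 1/24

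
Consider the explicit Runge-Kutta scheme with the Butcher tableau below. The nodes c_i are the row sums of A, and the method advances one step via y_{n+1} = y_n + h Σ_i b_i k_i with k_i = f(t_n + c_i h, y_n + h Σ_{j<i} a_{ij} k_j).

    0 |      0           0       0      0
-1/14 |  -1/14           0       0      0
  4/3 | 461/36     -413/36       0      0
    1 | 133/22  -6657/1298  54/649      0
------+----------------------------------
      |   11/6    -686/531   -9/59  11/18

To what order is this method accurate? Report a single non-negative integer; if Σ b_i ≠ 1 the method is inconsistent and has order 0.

b = (11/6, -686/531, -9/59, 11/18)
c = (0, -1/14, 4/3, 1)
Ac = (0, 0, 59/72, 21/44)
Σ b_i: 11/6·1 + (-686/531)·1 + (-9/59)·1 + 11/18·1 = 1 ✓
b·c: (-686/531)·(-1/14) + (-9/59)·4/3 + 11/18·1 = 1/2 ✓
b·c²: (-686/531)·1/196 + (-9/59)·16/9 + 11/18·1 = 1/3 ✓
b·Ac: (-9/59)·59/72 + 11/18·21/44 = 1/6 ✓
b·c³: (-686/531)·(-1/2744) + (-9/59)·64/27 + 11/18·1 = 1/4 ✓
b·(c∘Ac): (-9/59)·59/54 + 11/18·21/44 = 1/8 ✓
b·Ac²: (-9/59)·(-59/1008) + 11/18·75/616 = 1/12 ✓
b·A²c: 11/18·3/44 = 1/24 ✓; 4 stages ⇒ order 4.

4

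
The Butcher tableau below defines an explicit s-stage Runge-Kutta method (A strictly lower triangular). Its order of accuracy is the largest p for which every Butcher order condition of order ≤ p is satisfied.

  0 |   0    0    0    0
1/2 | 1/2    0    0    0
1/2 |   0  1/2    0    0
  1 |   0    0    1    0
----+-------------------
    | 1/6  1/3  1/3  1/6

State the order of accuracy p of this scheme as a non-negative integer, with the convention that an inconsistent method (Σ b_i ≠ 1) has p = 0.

b = (1/6, 1/3, 1/3, 1/6)
c = (0, 1/2, 1/2, 1)
Ac = (0, 0, 1/4, 1/2)
Σ b_i: 1/6·1 + 1/3·1 + 1/3·1 + 1/6·1 = 1 ✓
b·c: 1/3·1/2 + 1/3·1/2 + 1/6·1 = 1/2 ✓
b·c²: 1/3·1/4 + 1/3·1/4 + 1/6·1 = 1/3 ✓
b·Ac: 1/3·1/4 + 1/6·1/2 = 1/6 ✓
b·c³: 1/3·1/8 + 1/3·1/8 + 1/6·1 = 1/4 ✓
b·(c∘Ac): 1/3·1/8 + 1/6·1/2 = 1/8 ✓
b·Ac²: 1/3·1/8 + 1/6·1/4 = 1/12 ✓
b·A²c: 1/6·1/4 = 1/24 ✓; 4 stages ⇒ order 4.

4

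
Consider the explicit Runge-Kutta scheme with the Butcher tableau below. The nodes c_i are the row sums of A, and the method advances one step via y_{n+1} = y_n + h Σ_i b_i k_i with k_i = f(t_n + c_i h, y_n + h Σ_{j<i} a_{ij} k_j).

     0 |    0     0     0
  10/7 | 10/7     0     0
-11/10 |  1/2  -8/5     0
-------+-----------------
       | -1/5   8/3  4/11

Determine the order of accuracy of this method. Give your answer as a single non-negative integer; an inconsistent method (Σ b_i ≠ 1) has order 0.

0

b = (-1/5, 8/3, 4/11)
c = (0, 10/7, -11/10)
Ac = (0, 0, -16/7)
Σ b_i: (-1/5)·1 + 8/3·1 + 4/11·1 = 467/165 ≠ 1 ⇒ order 0.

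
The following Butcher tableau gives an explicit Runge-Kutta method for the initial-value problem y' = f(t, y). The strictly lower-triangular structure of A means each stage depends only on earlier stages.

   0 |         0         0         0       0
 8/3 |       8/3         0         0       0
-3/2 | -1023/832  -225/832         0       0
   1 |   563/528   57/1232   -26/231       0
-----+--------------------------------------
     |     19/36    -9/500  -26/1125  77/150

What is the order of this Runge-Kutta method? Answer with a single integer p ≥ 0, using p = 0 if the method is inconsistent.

4

b = (19/36, -9/500, -26/1125, 77/150)
c = (0, 8/3, -3/2, 1)
Ac = (0, 0, -75/104, 45/154)
Σ b_i: 19/36·1 + (-9/500)·1 + (-26/1125)·1 + 77/150·1 = 1 ✓
b·c: (-9/500)·8/3 + (-26/1125)·(-3/2) + 77/150·1 = 1/2 ✓
b·c²: (-9/500)·64/9 + (-26/1125)·9/4 + 77/150·1 = 1/3 ✓
b·Ac: (-26/1125)·(-75/104) + 77/150·45/154 = 1/6 ✓
b·c³: (-9/500)·512/27 + (-26/1125)·(-27/8) + 77/150·1 = 1/4 ✓
b·(c∘Ac): (-26/1125)·225/208 + 77/150·45/154 = 1/8 ✓
b·Ac²: (-26/1125)·(-25/13) + 77/150·5/66 = 1/12 ✓
b·A²c: 77/150·25/308 = 1/24 ✓; 4 stages ⇒ order 4.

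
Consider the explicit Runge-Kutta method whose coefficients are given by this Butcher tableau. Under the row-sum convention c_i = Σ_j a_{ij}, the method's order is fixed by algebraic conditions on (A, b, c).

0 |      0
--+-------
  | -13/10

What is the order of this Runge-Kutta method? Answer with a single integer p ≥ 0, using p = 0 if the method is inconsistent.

0

b = (-13/10)
c = (0)
Σ b_i: (-13/10)·1 = -13/10 ≠ 1 ⇒ order 0.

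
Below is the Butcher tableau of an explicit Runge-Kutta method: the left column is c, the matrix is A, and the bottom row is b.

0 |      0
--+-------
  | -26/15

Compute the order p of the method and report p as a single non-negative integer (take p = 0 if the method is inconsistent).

0

b = (-26/15)
c = (0)
Σ b_i: (-26/15)·1 = -26/15 ≠ 1 ⇒ order 0.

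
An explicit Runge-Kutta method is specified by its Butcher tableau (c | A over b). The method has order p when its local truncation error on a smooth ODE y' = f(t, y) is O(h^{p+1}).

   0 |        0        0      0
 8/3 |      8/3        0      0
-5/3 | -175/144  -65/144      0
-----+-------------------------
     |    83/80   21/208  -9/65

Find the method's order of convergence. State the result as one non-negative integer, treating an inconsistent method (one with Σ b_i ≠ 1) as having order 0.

3

b = (83/80, 21/208, -9/65)
c = (0, 8/3, -5/3)
Ac = (0, 0, -65/54)
Σ b_i: 83/80·1 + 21/208·1 + (-9/65)·1 = 1 ✓
b·c: 21/208·8/3 + (-9/65)·(-5/3) = 1/2 ✓
b·c²: 21/208·64/9 + (-9/65)·25/9 = 1/3 ✓
b·Ac: (-9/65)·(-65/54) = 1/6 ✓; 3 stages ⇒ order 3.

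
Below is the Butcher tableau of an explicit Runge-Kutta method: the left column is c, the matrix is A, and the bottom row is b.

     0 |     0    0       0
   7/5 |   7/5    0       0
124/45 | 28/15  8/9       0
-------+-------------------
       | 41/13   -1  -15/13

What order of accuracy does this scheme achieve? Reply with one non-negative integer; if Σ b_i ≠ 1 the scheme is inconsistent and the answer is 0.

1

b = (41/13, -1, -15/13)
c = (0, 7/5, 124/45)
Ac = (0, 0, 56/45)
Σ b_i: 41/13·1 + (-1)·1 + (-15/13)·1 = 1 ✓
b·c: (-1)·7/5 + (-15/13)·124/45 = -893/195 ≠ 1/2 ⇒ order 1.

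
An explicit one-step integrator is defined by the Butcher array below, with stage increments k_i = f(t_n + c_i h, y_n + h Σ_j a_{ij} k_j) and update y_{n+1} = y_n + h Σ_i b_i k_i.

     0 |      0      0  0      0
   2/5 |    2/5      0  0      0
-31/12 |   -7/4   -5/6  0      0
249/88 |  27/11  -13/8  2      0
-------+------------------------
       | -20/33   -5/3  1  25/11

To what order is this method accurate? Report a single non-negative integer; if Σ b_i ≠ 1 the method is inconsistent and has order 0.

b = (-20/33, -5/3, 1, 25/11)
c = (0, 2/5, -31/12, 249/88)
Ac = (0, 0, -1/3, -349/60)
Σ b_i: (-20/33)·1 + (-5/3)·1 + 1·1 + 25/11·1 = 1 ✓
b·c: (-5/3)·2/5 + 1·(-31/12) + 25/11·249/88 = 3079/968 ≠ 1/2 ⇒ order 1.

1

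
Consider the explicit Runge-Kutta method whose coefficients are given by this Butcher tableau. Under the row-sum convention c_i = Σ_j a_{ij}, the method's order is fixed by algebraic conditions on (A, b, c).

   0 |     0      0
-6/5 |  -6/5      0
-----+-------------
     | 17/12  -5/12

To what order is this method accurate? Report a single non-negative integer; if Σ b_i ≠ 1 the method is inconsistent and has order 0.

2

b = (17/12, -5/12)
c = (0, -6/5)
Σ b_i: 17/12·1 + (-5/12)·1 = 1 ✓
b·c: (-5/12)·(-6/5) = 1/2 ✓; 2 stages ⇒ order 2.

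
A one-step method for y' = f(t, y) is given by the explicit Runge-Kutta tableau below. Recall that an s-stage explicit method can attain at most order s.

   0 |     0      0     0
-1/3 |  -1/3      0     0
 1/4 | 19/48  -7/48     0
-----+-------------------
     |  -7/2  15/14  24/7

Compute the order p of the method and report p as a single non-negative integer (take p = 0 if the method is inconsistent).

3

b = (-7/2, 15/14, 24/7)
c = (0, -1/3, 1/4)
Ac = (0, 0, 7/144)
Σ b_i: (-7/2)·1 + 15/14·1 + 24/7·1 = 1 ✓
b·c: 15/14·(-1/3) + 24/7·1/4 = 1/2 ✓
b·c²: 15/14·1/9 + 24/7·1/16 = 1/3 ✓
b·Ac: 24/7·7/144 = 1/6 ✓; 3 stages ⇒ order 3.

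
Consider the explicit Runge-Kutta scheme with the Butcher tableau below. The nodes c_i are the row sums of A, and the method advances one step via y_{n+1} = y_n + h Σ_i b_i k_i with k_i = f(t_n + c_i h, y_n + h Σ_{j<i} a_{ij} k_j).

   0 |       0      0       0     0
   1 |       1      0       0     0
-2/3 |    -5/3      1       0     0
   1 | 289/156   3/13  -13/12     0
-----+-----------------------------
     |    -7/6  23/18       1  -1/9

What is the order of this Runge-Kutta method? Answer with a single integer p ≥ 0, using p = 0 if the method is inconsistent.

b = (-7/6, 23/18, 1, -1/9)
c = (0, 1, -2/3, 1)
Ac = (0, 0, 1, 223/234)
Σ b_i: (-7/6)·1 + 23/18·1 + 1·1 + (-1/9)·1 = 1 ✓
b·c: 23/18·1 + 1·(-2/3) + (-1/9)·1 = 1/2 ✓
b·c²: 23/18·1 + 1·4/9 + (-1/9)·1 = 29/18 ≠ 1/3 ⇒ order 2.
b·Ac: 1·1 + (-1/9)·223/234 = 1883/2106 ≠ 1/6

2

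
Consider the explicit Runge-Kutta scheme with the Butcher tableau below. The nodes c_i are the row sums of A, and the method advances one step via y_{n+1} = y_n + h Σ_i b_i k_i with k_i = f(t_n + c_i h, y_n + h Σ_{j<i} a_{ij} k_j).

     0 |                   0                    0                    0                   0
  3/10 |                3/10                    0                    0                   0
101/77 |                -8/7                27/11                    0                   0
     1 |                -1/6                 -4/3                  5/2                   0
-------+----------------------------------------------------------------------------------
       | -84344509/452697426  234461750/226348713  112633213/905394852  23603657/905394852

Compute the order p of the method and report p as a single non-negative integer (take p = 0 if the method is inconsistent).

3

b = (-84344509/452697426, 234461750/226348713, 112633213/905394852, 23603657/905394852)
c = (0, 3/10, 101/77, 1)
Ac = (0, 0, 81/110, 2217/770)
Σ b_i: (-84344509/452697426)·1 + 234461750/226348713·1 + 112633213/905394852·1 + 23603657/905394852·1 = 1 ✓
b·c: 234461750/226348713·3/10 + 112633213/905394852·101/77 + 23603657/905394852·1 = 1/2 ✓
b·c²: 234461750/226348713·9/100 + 112633213/905394852·10201/5929 + 23603657/905394852·1 = 1/3 ✓
b·Ac: 112633213/905394852·81/110 + 23603657/905394852·2217/770 = 1/6 ✓
b·c³: 234461750/226348713·27/1000 + 112633213/905394852·1030301/456533 + 23603657/905394852·1 = 235756501/704195996 ≠ 1/4 ⇒ order 3.
b·(c∘Ac): 112633213/905394852·8181/8470 + 23603657/905394852·2217/770 = 147291883/754495710 ≠ 1/8
b·Ac²: 112633213/905394852·243/1100 + 23603657/905394852·1239551/296450 = 190307100299/1394308072080 ≠ 1/12
b·A²c: 23603657/905394852·81/44 = 19312083/402397712 ≠ 1/24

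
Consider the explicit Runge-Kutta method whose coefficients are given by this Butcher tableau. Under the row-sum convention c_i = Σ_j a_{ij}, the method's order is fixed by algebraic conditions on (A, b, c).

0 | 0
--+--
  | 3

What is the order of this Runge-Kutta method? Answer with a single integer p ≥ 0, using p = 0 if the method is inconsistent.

b = (3)
c = (0)
Σ b_i: 3·1 = 3 ≠ 1 ⇒ order 0.

0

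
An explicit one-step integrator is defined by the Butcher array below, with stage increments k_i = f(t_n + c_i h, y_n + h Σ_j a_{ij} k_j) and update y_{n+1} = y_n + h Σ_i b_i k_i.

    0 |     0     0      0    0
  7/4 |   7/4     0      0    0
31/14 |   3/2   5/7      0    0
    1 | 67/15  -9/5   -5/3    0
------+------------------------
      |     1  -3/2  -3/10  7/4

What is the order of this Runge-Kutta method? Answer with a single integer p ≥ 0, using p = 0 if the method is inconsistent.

0

b = (1, -3/2, -3/10, 7/4)
c = (0, 7/4, 31/14, 1)
Ac = (0, 0, 5/4, -2873/420)
Σ b_i: 1·1 + (-3/2)·1 + (-3/10)·1 + 7/4·1 = 19/20 ≠ 1 ⇒ order 0.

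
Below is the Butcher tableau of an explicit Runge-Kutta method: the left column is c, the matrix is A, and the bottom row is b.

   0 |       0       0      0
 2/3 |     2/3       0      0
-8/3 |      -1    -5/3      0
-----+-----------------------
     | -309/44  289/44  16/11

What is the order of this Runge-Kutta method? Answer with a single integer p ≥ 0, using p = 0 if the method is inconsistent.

b = (-309/44, 289/44, 16/11)
c = (0, 2/3, -8/3)
Ac = (0, 0, -10/9)
Σ b_i: (-309/44)·1 + 289/44·1 + 16/11·1 = 1 ✓
b·c: 289/44·2/3 + 16/11·(-8/3) = 1/2 ✓
b·c²: 289/44·4/9 + 16/11·64/9 = 1313/99 ≠ 1/3 ⇒ order 2.
b·Ac: 16/11·(-10/9) = -160/99 ≠ 1/6

2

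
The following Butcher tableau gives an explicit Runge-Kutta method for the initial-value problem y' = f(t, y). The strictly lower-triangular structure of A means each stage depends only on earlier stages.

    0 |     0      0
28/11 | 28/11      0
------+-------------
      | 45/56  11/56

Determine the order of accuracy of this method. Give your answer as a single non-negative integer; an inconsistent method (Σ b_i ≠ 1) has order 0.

b = (45/56, 11/56)
c = (0, 28/11)
Σ b_i: 45/56·1 + 11/56·1 = 1 ✓
b·c: 11/56·28/11 = 1/2 ✓; 2 stages ⇒ order 2.

2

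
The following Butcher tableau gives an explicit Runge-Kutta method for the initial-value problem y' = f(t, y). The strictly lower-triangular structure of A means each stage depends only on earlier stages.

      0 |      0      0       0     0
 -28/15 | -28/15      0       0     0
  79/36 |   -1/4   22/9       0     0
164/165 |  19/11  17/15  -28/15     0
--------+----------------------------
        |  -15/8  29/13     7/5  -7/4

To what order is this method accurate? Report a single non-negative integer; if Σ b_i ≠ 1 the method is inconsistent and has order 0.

b = (-15/8, 29/13, 7/5, -7/4)
c = (0, -28/15, 79/36, 164/165)
Ac = (0, 0, -616/135, -4193/675)
Σ b_i: (-15/8)·1 + 29/13·1 + 7/5·1 + (-7/4)·1 = 3/520 ≠ 1 ⇒ order 0.

0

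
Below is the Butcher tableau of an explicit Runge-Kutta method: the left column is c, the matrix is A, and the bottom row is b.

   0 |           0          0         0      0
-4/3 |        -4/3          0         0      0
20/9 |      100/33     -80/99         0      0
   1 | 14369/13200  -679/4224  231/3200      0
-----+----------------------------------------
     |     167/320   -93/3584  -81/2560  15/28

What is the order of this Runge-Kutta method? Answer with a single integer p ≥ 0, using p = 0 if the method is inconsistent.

b = (167/320, -93/3584, -81/2560, 15/28)
c = (0, -4/3, 20/9, 1)
Ac = (0, 0, 320/297, 371/990)
Σ b_i: 167/320·1 + (-93/3584)·1 + (-81/2560)·1 + 15/28·1 = 1 ✓
b·c: (-93/3584)·(-4/3) + (-81/2560)·20/9 + 15/28·1 = 1/2 ✓
b·c²: (-93/3584)·16/9 + (-81/2560)·400/81 + 15/28·1 = 1/3 ✓
b·Ac: (-81/2560)·320/297 + 15/28·371/990 = 1/6 ✓
b·c³: (-93/3584)·(-64/27) + (-81/2560)·8000/729 + 15/28·1 = 1/4 ✓
b·(c∘Ac): (-81/2560)·6400/2673 + 15/28·371/990 = 1/8 ✓
b·Ac²: (-81/2560)·(-1280/891) + 15/28·7/99 = 1/12 ✓
b·A²c: 15/28·7/90 = 1/24 ✓; 4 stages ⇒ order 4.

4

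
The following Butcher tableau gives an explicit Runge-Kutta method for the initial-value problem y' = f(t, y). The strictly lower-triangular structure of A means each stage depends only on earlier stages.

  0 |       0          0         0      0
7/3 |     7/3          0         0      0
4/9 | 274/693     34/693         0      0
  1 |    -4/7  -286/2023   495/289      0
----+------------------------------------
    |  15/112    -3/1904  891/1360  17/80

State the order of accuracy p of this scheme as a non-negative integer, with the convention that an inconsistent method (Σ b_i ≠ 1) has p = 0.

b = (15/112, -3/1904, 891/1360, 17/80)
c = (0, 7/3, 4/9, 1)
Ac = (0, 0, 34/297, 22/51)
Σ b_i: 15/112·1 + (-3/1904)·1 + 891/1360·1 + 17/80·1 = 1 ✓
b·c: (-3/1904)·7/3 + 891/1360·4/9 + 17/80·1 = 1/2 ✓
b·c²: (-3/1904)·49/9 + 891/1360·16/81 + 17/80·1 = 1/3 ✓
b·Ac: 891/1360·34/297 + 17/80·22/51 = 1/6 ✓
b·c³: (-3/1904)·343/27 + 891/1360·64/729 + 17/80·1 = 1/4 ✓
b·(c∘Ac): 891/1360·136/2673 + 17/80·22/51 = 1/8 ✓
b·Ac²: 891/1360·238/891 + 17/80·(-22/51) = 1/12 ✓
b·A²c: 17/80·10/51 = 1/24 ✓; 4 stages ⇒ order 4.

4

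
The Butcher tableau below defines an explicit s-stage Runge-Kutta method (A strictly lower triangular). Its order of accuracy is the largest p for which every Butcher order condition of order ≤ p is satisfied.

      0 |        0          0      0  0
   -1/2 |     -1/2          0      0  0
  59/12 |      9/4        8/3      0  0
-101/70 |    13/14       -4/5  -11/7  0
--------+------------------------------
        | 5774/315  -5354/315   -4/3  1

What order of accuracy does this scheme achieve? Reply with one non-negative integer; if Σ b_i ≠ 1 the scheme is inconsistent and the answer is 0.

2

b = (5774/315, -5354/315, -4/3, 1)
c = (0, -1/2, 59/12, -101/70)
Ac = (0, 0, -4/3, -3077/420)
Σ b_i: 5774/315·1 + (-5354/315)·1 + (-4/3)·1 + 1·1 = 1 ✓
b·c: (-5354/315)·(-1/2) + (-4/3)·59/12 + 1·(-101/70) = 1/2 ✓
b·c²: (-5354/315)·1/4 + (-4/3)·3481/144 + 1·10201/4900 = -1137742/33075 ≠ 1/3 ⇒ order 2.
b·Ac: (-4/3)·(-4/3) + 1·(-3077/420) = -6991/1260 ≠ 1/6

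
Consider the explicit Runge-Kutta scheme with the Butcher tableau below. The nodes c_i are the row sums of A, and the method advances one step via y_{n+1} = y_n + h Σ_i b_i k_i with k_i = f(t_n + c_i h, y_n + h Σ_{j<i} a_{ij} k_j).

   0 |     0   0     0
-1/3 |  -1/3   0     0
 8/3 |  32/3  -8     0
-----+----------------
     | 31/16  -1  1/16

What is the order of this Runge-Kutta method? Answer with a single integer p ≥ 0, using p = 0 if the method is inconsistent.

b = (31/16, -1, 1/16)
c = (0, -1/3, 8/3)
Ac = (0, 0, 8/3)
Σ b_i: 31/16·1 + (-1)·1 + 1/16·1 = 1 ✓
b·c: (-1)·(-1/3) + 1/16·8/3 = 1/2 ✓
b·c²: (-1)·1/9 + 1/16·64/9 = 1/3 ✓
b·Ac: 1/16·8/3 = 1/6 ✓; 3 stages ⇒ order 3.

3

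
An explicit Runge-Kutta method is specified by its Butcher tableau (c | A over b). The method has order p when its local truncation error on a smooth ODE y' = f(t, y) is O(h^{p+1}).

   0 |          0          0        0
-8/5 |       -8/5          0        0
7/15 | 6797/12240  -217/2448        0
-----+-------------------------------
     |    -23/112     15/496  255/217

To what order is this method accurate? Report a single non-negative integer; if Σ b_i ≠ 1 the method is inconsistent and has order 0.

b = (-23/112, 15/496, 255/217)
c = (0, -8/5, 7/15)
Ac = (0, 0, 217/1530)
Σ b_i: (-23/112)·1 + 15/496·1 + 255/217·1 = 1 ✓
b·c: 15/496·(-8/5) + 255/217·7/15 = 1/2 ✓
b·c²: 15/496·64/25 + 255/217·49/225 = 1/3 ✓
b·Ac: 255/217·217/1530 = 1/6 ✓; 3 stages ⇒ order 3.

3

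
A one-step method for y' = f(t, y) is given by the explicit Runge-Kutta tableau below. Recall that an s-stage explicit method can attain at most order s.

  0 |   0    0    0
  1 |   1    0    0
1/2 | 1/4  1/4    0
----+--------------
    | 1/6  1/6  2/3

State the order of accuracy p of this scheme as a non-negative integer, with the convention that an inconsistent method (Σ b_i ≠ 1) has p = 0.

b = (1/6, 1/6, 2/3)
c = (0, 1, 1/2)
Ac = (0, 0, 1/4)
Σ b_i: 1/6·1 + 1/6·1 + 2/3·1 = 1 ✓
b·c: 1/6·1 + 2/3·1/2 = 1/2 ✓
b·c²: 1/6·1 + 2/3·1/4 = 1/3 ✓
b·Ac: 2/3·1/4 = 1/6 ✓; 3 stages ⇒ order 3.

3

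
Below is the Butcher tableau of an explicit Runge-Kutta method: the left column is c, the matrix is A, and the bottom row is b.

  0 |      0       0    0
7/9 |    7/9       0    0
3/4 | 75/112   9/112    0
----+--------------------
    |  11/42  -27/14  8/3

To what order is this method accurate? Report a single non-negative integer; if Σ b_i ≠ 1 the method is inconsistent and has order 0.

b = (11/42, -27/14, 8/3)
c = (0, 7/9, 3/4)
Ac = (0, 0, 1/16)
Σ b_i: 11/42·1 + (-27/14)·1 + 8/3·1 = 1 ✓
b·c: (-27/14)·7/9 + 8/3·3/4 = 1/2 ✓
b·c²: (-27/14)·49/81 + 8/3·9/16 = 1/3 ✓
b·Ac: 8/3·1/16 = 1/6 ✓; 3 stages ⇒ order 3.

3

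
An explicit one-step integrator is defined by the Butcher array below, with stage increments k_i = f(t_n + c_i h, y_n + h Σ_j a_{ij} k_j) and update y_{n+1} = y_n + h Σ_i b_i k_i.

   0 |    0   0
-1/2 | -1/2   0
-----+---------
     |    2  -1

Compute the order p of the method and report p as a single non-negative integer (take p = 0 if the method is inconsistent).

2

b = (2, -1)
c = (0, -1/2)
Σ b_i: 2·1 + (-1)·1 = 1 ✓
b·c: (-1)·(-1/2) = 1/2 ✓; 2 stages ⇒ order 2.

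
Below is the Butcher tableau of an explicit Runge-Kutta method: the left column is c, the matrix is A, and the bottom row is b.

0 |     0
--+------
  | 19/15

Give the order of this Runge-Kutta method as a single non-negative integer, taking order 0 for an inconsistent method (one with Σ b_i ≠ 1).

b = (19/15)
c = (0)
Σ b_i: 19/15·1 = 19/15 ≠ 1 ⇒ order 0.

0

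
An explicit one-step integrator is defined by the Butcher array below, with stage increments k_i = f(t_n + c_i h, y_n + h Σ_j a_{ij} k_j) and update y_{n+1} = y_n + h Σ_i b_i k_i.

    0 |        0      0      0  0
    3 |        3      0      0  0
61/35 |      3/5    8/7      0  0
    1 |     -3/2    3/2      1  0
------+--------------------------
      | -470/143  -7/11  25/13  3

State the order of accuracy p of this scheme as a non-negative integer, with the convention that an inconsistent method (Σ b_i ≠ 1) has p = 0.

b = (-470/143, -7/11, 25/13, 3)
c = (0, 3, 61/35, 1)
Ac = (0, 0, 24/7, 437/70)
Σ b_i: (-470/143)·1 + (-7/11)·1 + 25/13·1 + 3·1 = 1 ✓
b·c: (-7/11)·3 + 25/13·61/35 + 3·1 = 4447/1001 ≠ 1/2 ⇒ order 1.

1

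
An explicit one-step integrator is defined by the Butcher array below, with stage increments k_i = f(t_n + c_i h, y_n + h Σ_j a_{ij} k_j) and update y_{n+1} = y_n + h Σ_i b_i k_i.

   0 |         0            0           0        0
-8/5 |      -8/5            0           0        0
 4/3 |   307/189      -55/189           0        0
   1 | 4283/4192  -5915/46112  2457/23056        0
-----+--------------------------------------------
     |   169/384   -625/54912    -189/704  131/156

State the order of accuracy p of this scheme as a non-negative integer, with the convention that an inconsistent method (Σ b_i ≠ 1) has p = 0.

b = (169/384, -625/54912, -189/704, 131/156)
c = (0, -8/5, 4/3, 1)
Ac = (0, 0, 88/189, 91/262)
Σ b_i: 169/384·1 + (-625/54912)·1 + (-189/704)·1 + 131/156·1 = 1 ✓
b·c: (-625/54912)·(-8/5) + (-189/704)·4/3 + 131/156·1 = 1/2 ✓
b·c²: (-625/54912)·64/25 + (-189/704)·16/9 + 131/156·1 = 1/3 ✓
b·Ac: (-189/704)·88/189 + 131/156·91/262 = 1/6 ✓
b·c³: (-625/54912)·(-512/125) + (-189/704)·64/27 + 131/156·1 = 1/4 ✓
b·(c∘Ac): (-189/704)·352/567 + 131/156·91/262 = 1/8 ✓
b·Ac²: (-189/704)·(-704/945) + 131/156·(-91/655) = 1/12 ✓
b·A²c: 131/156·13/262 = 1/24 ✓; 4 stages ⇒ order 4.

4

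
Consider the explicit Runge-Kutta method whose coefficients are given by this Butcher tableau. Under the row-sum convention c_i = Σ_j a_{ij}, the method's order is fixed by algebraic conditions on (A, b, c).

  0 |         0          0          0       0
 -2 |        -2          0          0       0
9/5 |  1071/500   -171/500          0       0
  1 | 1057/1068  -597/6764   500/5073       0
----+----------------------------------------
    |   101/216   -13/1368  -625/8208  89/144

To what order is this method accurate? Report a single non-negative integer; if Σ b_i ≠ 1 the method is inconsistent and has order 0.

4

b = (101/216, -13/1368, -625/8208, 89/144)
c = (0, -2, 9/5, 1)
Ac = (0, 0, 171/250, 63/178)
Σ b_i: 101/216·1 + (-13/1368)·1 + (-625/8208)·1 + 89/144·1 = 1 ✓
b·c: (-13/1368)·(-2) + (-625/8208)·9/5 + 89/144·1 = 1/2 ✓
b·c²: (-13/1368)·4 + (-625/8208)·81/25 + 89/144·1 = 1/3 ✓
b·Ac: (-625/8208)·171/250 + 89/144·63/178 = 1/6 ✓
b·c³: (-13/1368)·(-8) + (-625/8208)·729/125 + 89/144·1 = 1/4 ✓
b·(c∘Ac): (-625/8208)·1539/1250 + 89/144·63/178 = 1/8 ✓
b·Ac²: (-625/8208)·(-171/125) + 89/144·(-3/89) = 1/12 ✓
b·A²c: 89/144·6/89 = 1/24 ✓; 4 stages ⇒ order 4.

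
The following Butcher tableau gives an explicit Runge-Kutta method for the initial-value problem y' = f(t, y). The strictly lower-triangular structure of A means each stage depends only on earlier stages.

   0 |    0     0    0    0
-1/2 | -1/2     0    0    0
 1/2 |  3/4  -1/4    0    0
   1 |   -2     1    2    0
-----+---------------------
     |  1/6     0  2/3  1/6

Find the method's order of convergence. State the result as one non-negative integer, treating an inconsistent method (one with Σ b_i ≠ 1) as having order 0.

4

b = (1/6, 0, 2/3, 1/6)
c = (0, -1/2, 1/2, 1)
Ac = (0, 0, 1/8, 1/2)
Σ b_i: 1/6·1 + 2/3·1 + 1/6·1 = 1 ✓
b·c: 2/3·1/2 + 1/6·1 = 1/2 ✓
b·c²: 2/3·1/4 + 1/6·1 = 1/3 ✓
b·Ac: 2/3·1/8 + 1/6·1/2 = 1/6 ✓
b·c³: 2/3·1/8 + 1/6·1 = 1/4 ✓
b·(c∘Ac): 2/3·1/16 + 1/6·1/2 = 1/8 ✓
b·Ac²: 2/3·(-1/16) + 1/6·3/4 = 1/12 ✓
b·A²c: 1/6·1/4 = 1/24 ✓; 4 stages ⇒ order 4.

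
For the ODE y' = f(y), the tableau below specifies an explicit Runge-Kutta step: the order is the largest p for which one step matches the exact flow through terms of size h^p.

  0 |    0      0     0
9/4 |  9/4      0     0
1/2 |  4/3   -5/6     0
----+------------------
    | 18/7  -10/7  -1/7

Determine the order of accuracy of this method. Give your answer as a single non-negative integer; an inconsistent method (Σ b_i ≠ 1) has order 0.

b = (18/7, -10/7, -1/7)
c = (0, 9/4, 1/2)
Ac = (0, 0, -15/8)
Σ b_i: 18/7·1 + (-10/7)·1 + (-1/7)·1 = 1 ✓
b·c: (-10/7)·9/4 + (-1/7)·1/2 = -23/7 ≠ 1/2 ⇒ order 1.

1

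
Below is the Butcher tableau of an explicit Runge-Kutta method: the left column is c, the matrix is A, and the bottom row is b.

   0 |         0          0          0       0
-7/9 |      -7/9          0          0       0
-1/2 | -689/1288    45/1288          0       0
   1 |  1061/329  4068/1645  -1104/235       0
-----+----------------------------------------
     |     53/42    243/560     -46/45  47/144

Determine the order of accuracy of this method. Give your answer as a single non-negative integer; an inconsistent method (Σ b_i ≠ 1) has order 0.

4

b = (53/42, 243/560, -46/45, 47/144)
c = (0, -7/9, -1/2, 1)
Ac = (0, 0, -5/184, 20/47)
Σ b_i: 53/42·1 + 243/560·1 + (-46/45)·1 + 47/144·1 = 1 ✓
b·c: 243/560·(-7/9) + (-46/45)·(-1/2) + 47/144·1 = 1/2 ✓
b·c²: 243/560·49/81 + (-46/45)·1/4 + 47/144·1 = 1/3 ✓
b·Ac: (-46/45)·(-5/184) + 47/144·20/47 = 1/6 ✓
b·c³: 243/560·(-343/729) + (-46/45)·(-1/8) + 47/144·1 = 1/4 ✓
b·(c∘Ac): (-46/45)·5/368 + 47/144·20/47 = 1/8 ✓
b·Ac²: (-46/45)·35/1656 + 47/144·136/423 = 1/12 ✓
b·A²c: 47/144·6/47 = 1/24 ✓; 4 stages ⇒ order 4.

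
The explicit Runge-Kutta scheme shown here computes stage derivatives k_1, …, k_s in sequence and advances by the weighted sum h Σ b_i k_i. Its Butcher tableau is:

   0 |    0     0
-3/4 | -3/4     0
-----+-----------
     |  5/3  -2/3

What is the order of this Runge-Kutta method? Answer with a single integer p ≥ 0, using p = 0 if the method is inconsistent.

b = (5/3, -2/3)
c = (0, -3/4)
Σ b_i: 5/3·1 + (-2/3)·1 = 1 ✓
b·c: (-2/3)·(-3/4) = 1/2 ✓; 2 stages ⇒ order 2.

2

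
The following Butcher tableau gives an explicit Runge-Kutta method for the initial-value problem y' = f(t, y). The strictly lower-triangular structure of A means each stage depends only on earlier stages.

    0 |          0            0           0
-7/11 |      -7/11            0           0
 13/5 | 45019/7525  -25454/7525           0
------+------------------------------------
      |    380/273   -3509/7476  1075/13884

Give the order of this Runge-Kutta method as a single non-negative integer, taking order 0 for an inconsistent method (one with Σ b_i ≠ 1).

3

b = (380/273, -3509/7476, 1075/13884)
c = (0, -7/11, 13/5)
Ac = (0, 0, 2314/1075)
Σ b_i: 380/273·1 + (-3509/7476)·1 + 1075/13884·1 = 1 ✓
b·c: (-3509/7476)·(-7/11) + 1075/13884·13/5 = 1/2 ✓
b·c²: (-3509/7476)·49/121 + 1075/13884·169/25 = 1/3 ✓
b·Ac: 1075/13884·2314/1075 = 1/6 ✓; 3 stages ⇒ order 3.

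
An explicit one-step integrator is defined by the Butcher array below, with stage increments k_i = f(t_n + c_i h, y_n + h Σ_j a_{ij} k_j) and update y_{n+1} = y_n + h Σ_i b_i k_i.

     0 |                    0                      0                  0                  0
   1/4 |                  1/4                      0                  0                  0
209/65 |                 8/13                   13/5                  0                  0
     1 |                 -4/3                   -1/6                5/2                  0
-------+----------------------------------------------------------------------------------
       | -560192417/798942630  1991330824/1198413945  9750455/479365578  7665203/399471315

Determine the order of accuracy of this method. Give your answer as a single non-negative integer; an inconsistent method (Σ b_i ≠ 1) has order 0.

b = (-560192417/798942630, 1991330824/1198413945, 9750455/479365578, 7665203/399471315)
c = (0, 1/4, 209/65, 1)
Ac = (0, 0, 13/20, 2495/312)
Σ b_i: (-560192417/798942630)·1 + 1991330824/1198413945·1 + 9750455/479365578·1 + 7665203/399471315·1 = 1 ✓
b·c: 1991330824/1198413945·1/4 + 9750455/479365578·209/65 + 7665203/399471315·1 = 1/2 ✓
b·c²: 1991330824/1198413945·1/16 + 9750455/479365578·43681/4225 + 7665203/399471315·1 = 1/3 ✓
b·Ac: 9750455/479365578·13/20 + 7665203/399471315·2495/312 = 1/6 ✓
b·c³: 1991330824/1198413945·1/64 + 9750455/479365578·9129329/274625 + 7665203/399471315·1 = 149836862983/207725083800 ≠ 1/4 ⇒ order 3.
b·(c∘Ac): 9750455/479365578·209/100 + 7665203/399471315·2495/312 = 156558197/798942630 ≠ 1/8
b·Ac²: 9750455/479365578·13/80 + 7665203/399471315·2095843/81120 = 51833880767/103862541900 ≠ 1/12
b·A²c: 7665203/399471315·13/8 = 99647639/3195770520 ≠ 1/24

3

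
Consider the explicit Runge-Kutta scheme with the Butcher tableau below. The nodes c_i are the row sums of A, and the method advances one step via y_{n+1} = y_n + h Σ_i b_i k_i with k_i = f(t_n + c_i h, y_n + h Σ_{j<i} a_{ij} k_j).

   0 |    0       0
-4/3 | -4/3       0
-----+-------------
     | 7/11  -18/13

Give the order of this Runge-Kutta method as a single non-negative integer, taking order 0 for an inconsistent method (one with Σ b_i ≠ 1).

b = (7/11, -18/13)
c = (0, -4/3)
Σ b_i: 7/11·1 + (-18/13)·1 = -107/143 ≠ 1 ⇒ order 0.

0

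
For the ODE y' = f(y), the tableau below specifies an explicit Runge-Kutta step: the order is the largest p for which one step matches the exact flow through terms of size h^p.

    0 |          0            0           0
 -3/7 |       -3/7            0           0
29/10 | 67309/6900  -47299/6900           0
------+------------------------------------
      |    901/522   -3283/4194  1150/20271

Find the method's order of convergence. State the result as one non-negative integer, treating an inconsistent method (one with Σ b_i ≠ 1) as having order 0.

b = (901/522, -3283/4194, 1150/20271)
c = (0, -3/7, 29/10)
Ac = (0, 0, 6757/2300)
Σ b_i: 901/522·1 + (-3283/4194)·1 + 1150/20271·1 = 1 ✓
b·c: (-3283/4194)·(-3/7) + 1150/20271·29/10 = 1/2 ✓
b·c²: (-3283/4194)·9/49 + 1150/20271·841/100 = 1/3 ✓
b·Ac: 1150/20271·6757/2300 = 1/6 ✓; 3 stages ⇒ order 3.

3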